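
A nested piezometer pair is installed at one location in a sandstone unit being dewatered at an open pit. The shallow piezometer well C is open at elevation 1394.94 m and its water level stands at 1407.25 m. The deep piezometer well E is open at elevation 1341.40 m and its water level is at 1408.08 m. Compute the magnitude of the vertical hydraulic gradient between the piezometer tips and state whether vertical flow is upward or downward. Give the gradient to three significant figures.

Total head at well C: h = 1407.25 m (water level in the standpipe).
Total head at well E: h = 1408.08 m.
Δh = h(well C) − h(well E) = 1407.25 − 1408.08 = -0.83 m.
Vertical separation Δz = 1394.94 − 1341.40 = 53.54 m.
|i_v| = |Δh| / Δz = 0.83 / 53.54 = 0.0155.
Head is higher in the deep piezometer, so vertical flow is upward (discharge condition).

|i_v| ≈ 0.0155; vertical flow is upward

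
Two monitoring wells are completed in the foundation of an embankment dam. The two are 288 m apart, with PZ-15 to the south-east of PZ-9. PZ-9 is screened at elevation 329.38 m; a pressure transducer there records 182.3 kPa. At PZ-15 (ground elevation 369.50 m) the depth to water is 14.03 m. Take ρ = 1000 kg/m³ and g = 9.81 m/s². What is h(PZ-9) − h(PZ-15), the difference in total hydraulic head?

Δh ≈ -7.51 m

Pressure head at PZ-9: ψ = P/(ρg) = 182.3×1000 / (1000 × 9.81) = 18.58 m.
Total head at PZ-9: h = z + ψ = 329.38 + 18.58 = 347.96 m.
Total head at PZ-15: h = 369.50 − 14.03 = 355.47 m.
Head difference: h(PZ-9) − h(PZ-15) = 347.96 − 355.47 = -7.51 m.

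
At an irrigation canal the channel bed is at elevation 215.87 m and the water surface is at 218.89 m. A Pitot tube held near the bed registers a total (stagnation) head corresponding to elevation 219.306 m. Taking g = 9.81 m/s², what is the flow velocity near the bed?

v ≈ 2.86 m/s

Near the bed, under hydrostatic conditions, the piezometric head (z + ψ) equals the free-surface elevation, 218.89 m.
Velocity head = total − piezometric = 219.306 − 218.89 = 0.416 m.
v = √(2g·h_v) = √(2 × 9.81 × 0.416) = 2.86 m/s.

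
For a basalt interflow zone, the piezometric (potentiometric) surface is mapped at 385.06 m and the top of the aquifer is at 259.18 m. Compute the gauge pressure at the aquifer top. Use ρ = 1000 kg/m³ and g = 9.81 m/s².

Pressure head at the aquifer top: ψ = h − z = 385.06 − 259.18 = 125.88 m.
P = ρgψ = 1000 × 9.81 × 125.88 = 1234883 Pa ≈ 1230 kPa.

P ≈ 1230 kPa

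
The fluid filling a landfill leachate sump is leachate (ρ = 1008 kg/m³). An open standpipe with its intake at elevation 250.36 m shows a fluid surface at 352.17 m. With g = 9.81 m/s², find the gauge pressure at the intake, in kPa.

Pressure head ψ = h − z = 352.17 − 250.36 = 101.81 m.
P = ρgψ = 1008 × 9.81 × 101.81 = 1006746 Pa ≈ 1010 kPa.

P ≈ 1010 kPa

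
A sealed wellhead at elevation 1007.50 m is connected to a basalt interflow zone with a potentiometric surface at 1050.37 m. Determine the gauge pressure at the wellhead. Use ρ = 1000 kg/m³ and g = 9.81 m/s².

P ≈ 421 kPa

Head above the cap: Δh = 1050.37 − 1007.50 = 42.87 m.
P = ρgΔh = 1000 × 9.81 × 42.87 = 420555 Pa ≈ 421 kPa.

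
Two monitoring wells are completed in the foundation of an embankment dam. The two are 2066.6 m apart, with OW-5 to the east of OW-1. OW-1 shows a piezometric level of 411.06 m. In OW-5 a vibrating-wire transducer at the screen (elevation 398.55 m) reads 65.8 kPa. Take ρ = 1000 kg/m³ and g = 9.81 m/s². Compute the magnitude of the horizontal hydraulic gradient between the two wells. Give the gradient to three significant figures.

Total head at OW-1: h = 411.06 m (water level in the piezometer is the total head).
Pressure head at OW-5: ψ = P/(ρg) = 65.8×1000 / (1000 × 9.81) = 6.71 m.
Total head at OW-5: h = z + ψ = 398.55 + 6.71 = 405.26 m.
Head difference: h(OW-1) − h(OW-5) = 411.06 − 405.26 = 5.80 m.
Hydraulic gradient: i = |Δh| / L = 5.80 / 2066.6 = 0.00281.

i ≈ 0.00281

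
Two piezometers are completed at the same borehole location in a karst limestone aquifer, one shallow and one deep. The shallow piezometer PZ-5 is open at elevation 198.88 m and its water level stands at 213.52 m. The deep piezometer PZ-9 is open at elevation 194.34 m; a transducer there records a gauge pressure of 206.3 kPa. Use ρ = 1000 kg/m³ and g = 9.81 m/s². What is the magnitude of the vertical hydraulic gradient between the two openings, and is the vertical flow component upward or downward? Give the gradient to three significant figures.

Total head at PZ-5: h = 213.52 m (water level in the standpipe).
Pressure head at PZ-9: ψ = P/(ρg) = 206.3×1000 / (1000 × 9.81) = 21.03 m.
Total head at PZ-9: h = z + ψ = 194.34 + 21.03 = 215.37 m.
Δh = h(PZ-5) − h(PZ-9) = 213.52 − 215.37 = -1.85 m.
Vertical separation Δz = 198.88 − 194.34 = 4.54 m.
|i_v| = |Δh| / Δz = 1.85 / 4.54 = 0.407.
Head is higher in the deep piezometer, so vertical flow is upward (discharge condition).

|i_v| ≈ 0.407; vertical flow is upward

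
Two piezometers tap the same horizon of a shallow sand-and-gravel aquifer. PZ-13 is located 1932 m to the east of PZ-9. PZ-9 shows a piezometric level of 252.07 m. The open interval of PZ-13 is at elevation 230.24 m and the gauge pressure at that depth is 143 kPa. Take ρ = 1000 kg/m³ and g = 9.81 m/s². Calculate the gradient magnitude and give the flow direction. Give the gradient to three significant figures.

i ≈ 0.00375; groundwater flows toward the east

Total head at PZ-9: h = 252.07 m (water level in the piezometer is the total head).
Pressure head at PZ-13: ψ = P/(ρg) = 143×1000 / (1000 × 9.81) = 14.58 m.
Total head at PZ-13: h = z + ψ = 230.24 + 14.58 = 244.82 m.
Head difference: h(PZ-9) − h(PZ-13) = 252.07 − 244.82 = 7.25 m.
Hydraulic gradient: i = |Δh| / L = 7.25 / 1932 = 0.00375.
Flow is from higher to lower head: from PZ-9 toward PZ-13, i.e. toward the east.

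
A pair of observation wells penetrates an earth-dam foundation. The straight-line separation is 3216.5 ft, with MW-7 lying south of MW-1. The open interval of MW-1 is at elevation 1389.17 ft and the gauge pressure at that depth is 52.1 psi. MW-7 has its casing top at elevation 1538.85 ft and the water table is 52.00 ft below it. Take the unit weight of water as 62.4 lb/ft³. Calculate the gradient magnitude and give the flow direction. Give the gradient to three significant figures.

i ≈ 0.00701; groundwater flows toward the south

Pressure head at MW-1: ψ = 144·P/γ = 144 × 52.1 / 62.4 = 120.23 ft.
Total head at MW-1: h = z + ψ = 1389.17 + 120.23 = 1509.40 ft.
Total head at MW-7: h = 1538.85 − 52.00 = 1486.85 ft.
Head difference: h(MW-1) − h(MW-7) = 1509.40 − 1486.85 = 22.55 ft.
Hydraulic gradient: i = |Δh| / L = 22.55 / 3216.5 = 0.00701.
Flow is from higher to lower head: from MW-1 toward MW-7, i.e. toward the south.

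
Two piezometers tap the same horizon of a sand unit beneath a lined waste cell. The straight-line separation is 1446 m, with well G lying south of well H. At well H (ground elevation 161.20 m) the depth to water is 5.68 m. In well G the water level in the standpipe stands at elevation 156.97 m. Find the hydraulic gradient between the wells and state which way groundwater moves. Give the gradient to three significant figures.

i ≈ 0.00100; groundwater flows toward the north

Total head at well H: h = 161.20 − 5.68 = 155.52 m.
Total head at well G: h = 156.97 m (water level in the piezometer is the total head).
Head difference: h(well H) − h(well G) = 155.52 − 156.97 = -1.45 m.
Hydraulic gradient: i = |Δh| / L = 1.45 / 1446 = 0.00100.
Flow is from higher to lower head: from well G toward well H, i.e. toward the north.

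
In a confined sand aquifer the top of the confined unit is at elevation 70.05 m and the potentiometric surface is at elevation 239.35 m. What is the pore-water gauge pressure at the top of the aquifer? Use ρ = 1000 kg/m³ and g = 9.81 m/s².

P ≈ 1660 kPa

Pressure head at the aquifer top: ψ = h − z = 239.35 − 70.05 = 169.30 m.
P = ρgψ = 1000 × 9.81 × 169.30 = 1660833 Pa ≈ 1660 kPa.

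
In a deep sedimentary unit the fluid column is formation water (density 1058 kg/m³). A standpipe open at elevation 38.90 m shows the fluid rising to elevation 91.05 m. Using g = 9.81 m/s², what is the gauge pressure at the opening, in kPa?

Pressure head ψ = h − z = 91.05 − 38.90 = 52.15 m.
P = ρgψ = 1058 × 9.81 × 52.15 = 541264 Pa ≈ 541 kPa.

P ≈ 541 kPa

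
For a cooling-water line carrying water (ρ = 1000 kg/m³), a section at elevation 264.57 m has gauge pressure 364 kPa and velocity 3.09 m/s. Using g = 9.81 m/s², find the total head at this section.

h ≈ 302.16 m

Pressure head ψ = P/(ρg) = 364×1000 / (1000 × 9.81) = 37.10 m.
Velocity head = v²/(2g) = 3.09² / (2 × 9.81) = 0.487 m.
h = z + ψ + v²/(2g) = 264.57 + 37.10 + 0.487 = 302.16 m.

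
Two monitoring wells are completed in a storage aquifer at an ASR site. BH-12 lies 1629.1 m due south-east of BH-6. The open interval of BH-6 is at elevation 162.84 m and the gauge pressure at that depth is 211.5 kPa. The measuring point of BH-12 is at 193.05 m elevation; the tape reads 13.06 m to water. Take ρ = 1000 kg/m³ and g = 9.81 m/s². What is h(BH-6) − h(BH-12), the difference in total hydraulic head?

Δh ≈ 4.41 m

Pressure head at BH-6: ψ = P/(ρg) = 211.5×1000 / (1000 × 9.81) = 21.56 m.
Total head at BH-6: h = z + ψ = 162.84 + 21.56 = 184.40 m.
Total head at BH-12: h = 193.05 − 13.06 = 179.99 m.
Head difference: h(BH-6) − h(BH-12) = 184.40 − 179.99 = 4.41 m.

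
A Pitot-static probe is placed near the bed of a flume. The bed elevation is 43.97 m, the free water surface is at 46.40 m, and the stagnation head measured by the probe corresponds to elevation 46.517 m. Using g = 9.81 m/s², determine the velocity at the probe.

v ≈ 1.52 m/s

Near the bed, under hydrostatic conditions, the piezometric head (z + ψ) equals the free-surface elevation, 46.40 m.
Velocity head = total − piezometric = 46.517 − 46.40 = 0.117 m.
v = √(2g·h_v) = √(2 × 9.81 × 0.117) = 1.52 m/s.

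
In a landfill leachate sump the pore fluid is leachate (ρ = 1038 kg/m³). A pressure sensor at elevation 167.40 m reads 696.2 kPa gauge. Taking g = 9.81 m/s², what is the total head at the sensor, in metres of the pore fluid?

ψ = P/(ρg) = 696.2×1000 / (1038 × 9.81) = 68.37 m.
h = z + ψ = 167.40 + 68.37 = 235.77 m.

h ≈ 235.77 m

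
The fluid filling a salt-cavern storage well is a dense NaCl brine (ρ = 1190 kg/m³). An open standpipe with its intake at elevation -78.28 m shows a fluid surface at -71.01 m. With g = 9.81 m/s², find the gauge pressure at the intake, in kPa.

P ≈ 84.9 kPa

Pressure head ψ = h − z = -71.01 − (-78.28) = 7.27 m.
P = ρgψ = 1190 × 9.81 × 7.27 = 84869 Pa ≈ 84.9 kPa.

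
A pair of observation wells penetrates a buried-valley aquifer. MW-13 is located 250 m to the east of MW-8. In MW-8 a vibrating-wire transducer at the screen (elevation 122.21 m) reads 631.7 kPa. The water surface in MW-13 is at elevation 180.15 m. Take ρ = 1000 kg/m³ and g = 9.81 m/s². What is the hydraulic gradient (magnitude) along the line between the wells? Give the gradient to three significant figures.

i ≈ 0.0258

Pressure head at MW-8: ψ = P/(ρg) = 631.7×1000 / (1000 × 9.81) = 64.39 m.
Total head at MW-8: h = z + ψ = 122.21 + 64.39 = 186.60 m.
Total head at MW-13: h = 180.15 m (water level in the piezometer is the total head).
Head difference: h(MW-8) − h(MW-13) = 186.60 − 180.15 = 6.45 m.
Hydraulic gradient: i = |Δh| / L = 6.45 / 250 = 0.0258.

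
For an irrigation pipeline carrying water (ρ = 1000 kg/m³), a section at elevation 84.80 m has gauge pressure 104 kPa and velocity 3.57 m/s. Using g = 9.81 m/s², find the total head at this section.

Pressure head ψ = P/(ρg) = 104×1000 / (1000 × 9.81) = 10.60 m.
Velocity head = v²/(2g) = 3.57² / (2 × 9.81) = 0.650 m.
h = z + ψ + v²/(2g) = 84.80 + 10.60 + 0.650 = 96.05 m.

h ≈ 96.05 m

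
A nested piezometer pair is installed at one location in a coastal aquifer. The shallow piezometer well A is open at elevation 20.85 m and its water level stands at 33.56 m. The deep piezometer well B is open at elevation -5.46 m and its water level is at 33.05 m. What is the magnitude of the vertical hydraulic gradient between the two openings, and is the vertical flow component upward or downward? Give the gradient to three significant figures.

Total head at well A: h = 33.56 m (water level in the standpipe).
Total head at well B: h = 33.05 m.
Δh = h(well A) − h(well B) = 33.56 − 33.05 = 0.51 m.
Vertical separation Δz = 20.85 − (-5.46) = 26.31 m.
|i_v| = |Δh| / Δz = 0.51 / 26.31 = 0.0194.
Head is higher in the shallow piezometer, so vertical flow is downward (recharge condition).

|i_v| ≈ 0.0194; vertical flow is downward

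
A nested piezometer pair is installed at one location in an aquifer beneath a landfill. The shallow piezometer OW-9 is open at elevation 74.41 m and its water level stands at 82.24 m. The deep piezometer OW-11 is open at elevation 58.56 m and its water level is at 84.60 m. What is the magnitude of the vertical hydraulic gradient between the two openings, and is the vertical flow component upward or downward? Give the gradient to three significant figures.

|i_v| ≈ 0.149; vertical flow is upward

Total head at OW-9: h = 82.24 m (water level in the standpipe).
Total head at OW-11: h = 84.60 m.
Δh = h(OW-9) − h(OW-11) = 82.24 − 84.60 = -2.36 m.
Vertical separation Δz = 74.41 − 58.56 = 15.85 m.
|i_v| = |Δh| / Δz = 2.36 / 15.85 = 0.149.
Head is higher in the deep piezometer, so vertical flow is upward (discharge condition).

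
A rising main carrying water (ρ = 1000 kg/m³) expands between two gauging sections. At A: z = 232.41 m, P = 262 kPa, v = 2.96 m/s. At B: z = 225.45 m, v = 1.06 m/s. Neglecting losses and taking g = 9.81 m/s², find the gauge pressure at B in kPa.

P₂ ≈ 334 kPa

Pressure head at A: ψ₁ = P₁/(ρg) = 262×1000 / (1000 × 9.81) = 26.71 m.
Velocity heads: v₁²/2g = 2.96²/19.62 = 0.447 m; v₂²/2g = 1.06²/19.62 = 0.057 m.
Total head H = z₁ + ψ₁ + v₁²/2g = 232.41 + 26.71 + 0.447 = 259.57 m.
ψ₂ = H − z₂ − v₂²/2g = 259.57 − 225.45 − 0.057 = 34.06 m.
P₂ = ρgψ₂ = 1000 × 9.81 × 34.06 ≈ 334 kPa.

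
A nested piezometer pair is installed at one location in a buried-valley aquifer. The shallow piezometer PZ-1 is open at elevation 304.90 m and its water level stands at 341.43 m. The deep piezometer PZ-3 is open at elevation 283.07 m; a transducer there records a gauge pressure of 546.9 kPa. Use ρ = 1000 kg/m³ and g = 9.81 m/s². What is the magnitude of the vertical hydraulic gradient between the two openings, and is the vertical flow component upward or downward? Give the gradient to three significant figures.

Total head at PZ-1: h = 341.43 m (water level in the standpipe).
Pressure head at PZ-3: ψ = P/(ρg) = 546.9×1000 / (1000 × 9.81) = 55.75 m.
Total head at PZ-3: h = z + ψ = 283.07 + 55.75 = 338.82 m.
Δh = h(PZ-1) − h(PZ-3) = 341.43 − 338.82 = 2.61 m.
Vertical separation Δz = 304.90 − 283.07 = 21.83 m.
|i_v| = |Δh| / Δz = 2.61 / 21.83 = 0.120.
Head is higher in the shallow piezometer, so vertical flow is downward (recharge condition).

|i_v| ≈ 0.120; vertical flow is downward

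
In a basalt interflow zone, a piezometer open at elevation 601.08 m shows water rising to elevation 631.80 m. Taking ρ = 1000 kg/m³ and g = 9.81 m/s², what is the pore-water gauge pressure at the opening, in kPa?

Pressure head ψ = h − z = 631.80 − 601.08 = 30.72 m.
P = ρgψ = 1000 × 9.81 × 30.72 = 301363 Pa ≈ 301 kPa.

P ≈ 301 kPa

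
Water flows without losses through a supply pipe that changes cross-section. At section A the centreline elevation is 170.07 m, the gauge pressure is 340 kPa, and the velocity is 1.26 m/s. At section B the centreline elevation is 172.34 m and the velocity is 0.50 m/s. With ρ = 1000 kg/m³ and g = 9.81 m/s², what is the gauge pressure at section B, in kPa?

P₂ ≈ 318 kPa

Pressure head at A: ψ₁ = P₁/(ρg) = 340×1000 / (1000 × 9.81) = 34.66 m.
Velocity heads: v₁²/2g = 1.26²/19.62 = 0.081 m; v₂²/2g = 0.50²/19.62 = 0.013 m.
Total head H = z₁ + ψ₁ + v₁²/2g = 170.07 + 34.66 + 0.081 = 204.81 m.
ψ₂ = H − z₂ − v₂²/2g = 204.81 − 172.34 − 0.013 = 32.46 m.
P₂ = ρgψ₂ = 1000 × 9.81 × 32.46 ≈ 318 kPa.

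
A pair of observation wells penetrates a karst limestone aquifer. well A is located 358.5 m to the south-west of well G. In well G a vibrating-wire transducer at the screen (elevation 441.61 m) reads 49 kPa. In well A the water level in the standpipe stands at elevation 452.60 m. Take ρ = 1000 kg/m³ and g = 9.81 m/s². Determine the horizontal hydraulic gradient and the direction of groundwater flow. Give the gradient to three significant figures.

i ≈ 0.0167; groundwater flows toward the north-east

Pressure head at well G: ψ = P/(ρg) = 49×1000 / (1000 × 9.81) = 4.99 m.
Total head at well G: h = z + ψ = 441.61 + 4.99 = 446.60 m.
Total head at well A: h = 452.60 m (water level in the piezometer is the total head).
Head difference: h(well G) − h(well A) = 446.60 − 452.60 = -6.00 m.
Hydraulic gradient: i = |Δh| / L = 6.00 / 358.5 = 0.0167.
Flow is from higher to lower head: from well A toward well G, i.e. toward the north-east.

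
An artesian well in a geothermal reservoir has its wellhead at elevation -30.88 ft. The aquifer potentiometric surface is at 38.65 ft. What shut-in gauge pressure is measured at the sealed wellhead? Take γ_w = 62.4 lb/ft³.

Head above the cap: Δh = 38.65 − (-30.88) = 69.53 ft.
P = γΔh/144 = 62.4 × 69.53 / 144 = 30.1 psi.

P ≈ 30.1 psi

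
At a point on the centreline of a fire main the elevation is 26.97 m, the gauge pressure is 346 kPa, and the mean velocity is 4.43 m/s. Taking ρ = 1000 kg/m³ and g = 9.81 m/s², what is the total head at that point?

h ≈ 63.24 m

Pressure head ψ = P/(ρg) = 346×1000 / (1000 × 9.81) = 35.27 m.
Velocity head = v²/(2g) = 4.43² / (2 × 9.81) = 1.000 m.
h = z + ψ + v²/(2g) = 26.97 + 35.27 + 1.000 = 63.24 m.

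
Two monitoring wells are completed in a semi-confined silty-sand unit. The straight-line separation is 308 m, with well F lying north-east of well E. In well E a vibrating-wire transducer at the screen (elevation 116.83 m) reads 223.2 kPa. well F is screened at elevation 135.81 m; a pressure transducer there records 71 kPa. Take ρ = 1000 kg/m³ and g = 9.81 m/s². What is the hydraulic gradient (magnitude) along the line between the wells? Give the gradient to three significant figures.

i ≈ 0.0113

Pressure head at well E: ψ = P/(ρg) = 223.2×1000 / (1000 × 9.81) = 22.75 m.
Total head at well E: h = z + ψ = 116.83 + 22.75 = 139.58 m.
Pressure head at well F: ψ = P/(ρg) = 71×1000 / (1000 × 9.81) = 7.24 m.
Total head at well F: h = z + ψ = 135.81 + 7.24 = 143.05 m.
Head difference: h(well E) − h(well F) = 139.58 − 143.05 = -3.47 m.
Hydraulic gradient: i = |Δh| / L = 3.47 / 308 = 0.0113.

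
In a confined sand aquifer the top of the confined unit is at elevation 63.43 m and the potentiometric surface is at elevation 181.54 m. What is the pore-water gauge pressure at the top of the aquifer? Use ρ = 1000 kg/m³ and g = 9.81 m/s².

P ≈ 1160 kPa

Pressure head at the aquifer top: ψ = h − z = 181.54 − 63.43 = 118.11 m.
P = ρgψ = 1000 × 9.81 × 118.11 = 1158659 Pa ≈ 1160 kPa.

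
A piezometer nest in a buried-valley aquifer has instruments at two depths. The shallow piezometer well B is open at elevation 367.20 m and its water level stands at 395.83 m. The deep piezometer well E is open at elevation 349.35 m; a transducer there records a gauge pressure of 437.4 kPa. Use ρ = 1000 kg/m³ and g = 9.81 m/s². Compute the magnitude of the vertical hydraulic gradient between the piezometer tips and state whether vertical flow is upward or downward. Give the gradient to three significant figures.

Total head at well B: h = 395.83 m (water level in the standpipe).
Pressure head at well E: ψ = P/(ρg) = 437.4×1000 / (1000 × 9.81) = 44.59 m.
Total head at well E: h = z + ψ = 349.35 + 44.59 = 393.94 m.
Δh = h(well B) − h(well E) = 395.83 − 393.94 = 1.89 m.
Vertical separation Δz = 367.20 − 349.35 = 17.85 m.
|i_v| = |Δh| / Δz = 1.89 / 17.85 = 0.106.
Head is higher in the shallow piezometer, so vertical flow is downward (recharge condition).

|i_v| ≈ 0.106; vertical flow is downward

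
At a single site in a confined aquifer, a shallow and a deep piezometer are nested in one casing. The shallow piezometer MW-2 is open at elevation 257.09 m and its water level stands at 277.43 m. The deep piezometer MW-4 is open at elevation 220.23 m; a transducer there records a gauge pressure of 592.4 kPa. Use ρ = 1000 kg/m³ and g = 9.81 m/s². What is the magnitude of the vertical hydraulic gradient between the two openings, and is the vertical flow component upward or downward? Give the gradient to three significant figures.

|i_v| ≈ 0.0865; vertical flow is upward

Total head at MW-2: h = 277.43 m (water level in the standpipe).
Pressure head at MW-4: ψ = P/(ρg) = 592.4×1000 / (1000 × 9.81) = 60.39 m.
Total head at MW-4: h = z + ψ = 220.23 + 60.39 = 280.62 m.
Δh = h(MW-2) − h(MW-4) = 277.43 − 280.62 = -3.19 m.
Vertical separation Δz = 257.09 − 220.23 = 36.86 m.
|i_v| = |Δh| / Δz = 3.19 / 36.86 = 0.0865.
Head is higher in the deep piezometer, so vertical flow is upward (discharge condition).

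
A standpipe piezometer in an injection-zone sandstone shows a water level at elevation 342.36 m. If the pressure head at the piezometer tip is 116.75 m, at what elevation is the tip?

z = h − ψ = 342.36 − 116.75 = 225.61 m.

z ≈ 225.61 m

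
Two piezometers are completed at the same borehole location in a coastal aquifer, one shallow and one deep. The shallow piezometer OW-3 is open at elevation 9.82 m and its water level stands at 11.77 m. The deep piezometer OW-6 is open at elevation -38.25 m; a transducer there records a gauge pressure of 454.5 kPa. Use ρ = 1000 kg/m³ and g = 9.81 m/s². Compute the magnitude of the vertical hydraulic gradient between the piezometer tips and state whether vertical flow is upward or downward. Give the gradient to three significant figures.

|i_v| ≈ 0.0768; vertical flow is downward

Total head at OW-3: h = 11.77 m (water level in the standpipe).
Pressure head at OW-6: ψ = P/(ρg) = 454.5×1000 / (1000 × 9.81) = 46.33 m.
Total head at OW-6: h = z + ψ = -38.25 + 46.33 = 8.08 m.
Δh = h(OW-3) − h(OW-6) = 11.77 − 8.08 = 3.69 m.
Vertical separation Δz = 9.82 − (-38.25) = 48.07 m.
|i_v| = |Δh| / Δz = 3.69 / 48.07 = 0.0768.
Head is higher in the shallow piezometer, so vertical flow is downward (recharge condition).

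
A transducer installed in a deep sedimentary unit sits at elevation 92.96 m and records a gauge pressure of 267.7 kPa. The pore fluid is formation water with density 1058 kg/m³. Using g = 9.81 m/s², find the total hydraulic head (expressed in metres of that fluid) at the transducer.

ψ = P/(ρg) = 267.7×1000 / (1058 × 9.81) = 25.79 m.
h = z + ψ = 92.96 + 25.79 = 118.75 m.

h ≈ 118.75 m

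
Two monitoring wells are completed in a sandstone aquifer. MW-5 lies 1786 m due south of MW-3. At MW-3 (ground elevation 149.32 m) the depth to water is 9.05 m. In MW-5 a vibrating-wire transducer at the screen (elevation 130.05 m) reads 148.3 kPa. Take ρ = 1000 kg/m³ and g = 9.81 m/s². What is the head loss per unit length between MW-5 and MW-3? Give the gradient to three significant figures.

i ≈ 0.00274 m/m

Total head at MW-3: h = 149.32 − 9.05 = 140.27 m.
Pressure head at MW-5: ψ = P/(ρg) = 148.3×1000 / (1000 × 9.81) = 15.12 m.
Total head at MW-5: h = z + ψ = 130.05 + 15.12 = 145.17 m.
Head difference: h(MW-3) − h(MW-5) = 140.27 − 145.17 = -4.90 m.
Hydraulic gradient: i = |Δh| / L = 4.90 / 1786 = 0.00274.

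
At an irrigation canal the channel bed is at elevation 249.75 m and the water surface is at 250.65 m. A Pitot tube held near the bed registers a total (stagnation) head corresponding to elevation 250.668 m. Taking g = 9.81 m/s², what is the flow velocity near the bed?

v ≈ 0.594 m/s

Near the bed, under hydrostatic conditions, the piezometric head (z + ψ) equals the free-surface elevation, 250.65 m.
Velocity head = total − piezometric = 250.668 − 250.65 = 0.018 m.
v = √(2g·h_v) = √(2 × 9.81 × 0.018) = 0.594 m/s.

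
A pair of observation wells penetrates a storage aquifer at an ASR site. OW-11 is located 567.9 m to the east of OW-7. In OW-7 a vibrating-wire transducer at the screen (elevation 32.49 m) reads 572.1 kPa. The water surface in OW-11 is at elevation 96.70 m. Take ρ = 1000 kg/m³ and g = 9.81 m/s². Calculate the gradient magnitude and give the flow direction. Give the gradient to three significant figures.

Pressure head at OW-7: ψ = P/(ρg) = 572.1×1000 / (1000 × 9.81) = 58.32 m.
Total head at OW-7: h = z + ψ = 32.49 + 58.32 = 90.81 m.
Total head at OW-11: h = 96.70 m (water level in the piezometer is the total head).
Head difference: h(OW-7) − h(OW-11) = 90.81 − 96.70 = -5.89 m.
Hydraulic gradient: i = |Δh| / L = 5.89 / 567.9 = 0.0104.
Flow is from higher to lower head: from OW-11 toward OW-7, i.e. toward the west.

i ≈ 0.0104; groundwater flows toward the west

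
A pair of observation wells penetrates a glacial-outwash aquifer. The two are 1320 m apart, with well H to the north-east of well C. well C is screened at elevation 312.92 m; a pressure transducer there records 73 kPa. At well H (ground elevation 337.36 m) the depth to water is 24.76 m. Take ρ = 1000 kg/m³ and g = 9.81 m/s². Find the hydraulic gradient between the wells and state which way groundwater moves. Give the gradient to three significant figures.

i ≈ 0.00588; groundwater flows toward the north-east

Pressure head at well C: ψ = P/(ρg) = 73×1000 / (1000 × 9.81) = 7.44 m.
Total head at well C: h = z + ψ = 312.92 + 7.44 = 320.36 m.
Total head at well H: h = 337.36 − 24.76 = 312.60 m.
Head difference: h(well C) − h(well H) = 320.36 − 312.60 = 7.76 m.
Hydraulic gradient: i = |Δh| / L = 7.76 / 1320 = 0.00588.
Flow is from higher to lower head: from well C toward well H, i.e. toward the north-east.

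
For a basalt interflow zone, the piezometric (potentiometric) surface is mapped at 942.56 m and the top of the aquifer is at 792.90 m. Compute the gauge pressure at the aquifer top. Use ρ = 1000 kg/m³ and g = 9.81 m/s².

Pressure head at the aquifer top: ψ = h − z = 942.56 − 792.90 = 149.66 m.
P = ρgψ = 1000 × 9.81 × 149.66 = 1468165 Pa ≈ 1470 kPa.

P ≈ 1470 kPa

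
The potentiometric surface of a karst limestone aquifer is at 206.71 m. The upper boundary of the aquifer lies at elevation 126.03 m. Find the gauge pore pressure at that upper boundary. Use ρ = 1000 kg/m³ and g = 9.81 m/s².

Pressure head at the aquifer top: ψ = h − z = 206.71 − 126.03 = 80.68 m.
P = ρgψ = 1000 × 9.81 × 80.68 = 791471 Pa ≈ 791 kPa.

P ≈ 791 kPa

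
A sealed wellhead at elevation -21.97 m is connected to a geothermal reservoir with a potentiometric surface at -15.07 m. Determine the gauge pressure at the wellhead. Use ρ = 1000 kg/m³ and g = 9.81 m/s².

Head above the cap: Δh = -15.07 − (-21.97) = 6.90 m.
P = ρgΔh = 1000 × 9.81 × 6.90 = 67689 Pa ≈ 67.7 kPa.

P ≈ 67.7 kPa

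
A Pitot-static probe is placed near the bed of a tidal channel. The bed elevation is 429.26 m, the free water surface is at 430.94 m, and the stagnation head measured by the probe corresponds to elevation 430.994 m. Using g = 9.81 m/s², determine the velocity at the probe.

Near the bed, under hydrostatic conditions, the piezometric head (z + ψ) equals the free-surface elevation, 430.94 m.
Velocity head = total − piezometric = 430.994 − 430.94 = 0.054 m.
v = √(2g·h_v) = √(2 × 9.81 × 0.054) = 1.03 m/s.

v ≈ 1.03 m/s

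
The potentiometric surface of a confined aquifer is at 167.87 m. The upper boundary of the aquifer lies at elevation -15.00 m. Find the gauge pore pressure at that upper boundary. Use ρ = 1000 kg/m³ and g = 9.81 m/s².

Pressure head at the aquifer top: ψ = h − z = 167.87 − (-15.00) = 182.87 m.
P = ρgψ = 1000 × 9.81 × 182.87 = 1793955 Pa ≈ 1790 kPa.

P ≈ 1790 kPa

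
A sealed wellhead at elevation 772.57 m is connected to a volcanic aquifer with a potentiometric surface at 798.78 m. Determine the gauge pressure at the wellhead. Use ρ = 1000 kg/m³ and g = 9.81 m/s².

P ≈ 257 kPa

Head above the cap: Δh = 798.78 − 772.57 = 26.21 m.
P = ρgΔh = 1000 × 9.81 × 26.21 = 257120 Pa ≈ 257 kPa.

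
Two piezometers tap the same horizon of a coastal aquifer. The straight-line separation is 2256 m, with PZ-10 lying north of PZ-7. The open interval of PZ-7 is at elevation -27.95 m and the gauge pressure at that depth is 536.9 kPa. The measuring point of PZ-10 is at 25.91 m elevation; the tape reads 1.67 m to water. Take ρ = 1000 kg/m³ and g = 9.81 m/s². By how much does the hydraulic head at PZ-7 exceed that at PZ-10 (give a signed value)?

Δh ≈ 2.54 m

Pressure head at PZ-7: ψ = P/(ρg) = 536.9×1000 / (1000 × 9.81) = 54.73 m.
Total head at PZ-7: h = z + ψ = -27.95 + 54.73 = 26.78 m.
Total head at PZ-10: h = 25.91 − 1.67 = 24.24 m.
Head difference: h(PZ-7) − h(PZ-10) = 26.78 − 24.24 = 2.54 m.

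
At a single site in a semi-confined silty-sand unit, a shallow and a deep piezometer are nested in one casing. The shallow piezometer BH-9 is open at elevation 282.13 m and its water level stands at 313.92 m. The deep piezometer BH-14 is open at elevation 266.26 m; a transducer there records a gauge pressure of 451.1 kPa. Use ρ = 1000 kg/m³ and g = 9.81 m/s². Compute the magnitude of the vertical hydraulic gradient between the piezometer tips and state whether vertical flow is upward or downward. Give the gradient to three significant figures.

|i_v| ≈ 0.106; vertical flow is downward

Total head at BH-9: h = 313.92 m (water level in the standpipe).
Pressure head at BH-14: ψ = P/(ρg) = 451.1×1000 / (1000 × 9.81) = 45.98 m.
Total head at BH-14: h = z + ψ = 266.26 + 45.98 = 312.24 m.
Δh = h(BH-9) − h(BH-14) = 313.92 − 312.24 = 1.68 m.
Vertical separation Δz = 282.13 − 266.26 = 15.87 m.
|i_v| = |Δh| / Δz = 1.68 / 15.87 = 0.106.
Head is higher in the shallow piezometer, so vertical flow is downward (recharge condition).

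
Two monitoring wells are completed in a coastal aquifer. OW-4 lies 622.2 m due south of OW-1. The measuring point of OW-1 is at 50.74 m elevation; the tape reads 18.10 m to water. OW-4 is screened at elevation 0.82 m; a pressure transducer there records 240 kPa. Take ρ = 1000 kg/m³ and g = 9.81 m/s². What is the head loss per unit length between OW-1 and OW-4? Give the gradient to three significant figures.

i ≈ 0.0118 m/m

Total head at OW-1: h = 50.74 − 18.10 = 32.64 m.
Pressure head at OW-4: ψ = P/(ρg) = 240×1000 / (1000 × 9.81) = 24.46 m.
Total head at OW-4: h = z + ψ = 0.82 + 24.46 = 25.28 m.
Head difference: h(OW-1) − h(OW-4) = 32.64 − 25.28 = 7.36 m.
Hydraulic gradient: i = |Δh| / L = 7.36 / 622.2 = 0.0118.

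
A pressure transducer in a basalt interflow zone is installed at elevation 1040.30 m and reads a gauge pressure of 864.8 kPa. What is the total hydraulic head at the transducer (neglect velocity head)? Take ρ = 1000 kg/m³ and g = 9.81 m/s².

h ≈ 1128.45 m

ψ = P/(ρg) = 864.8×1000 / (1000 × 9.81) = 88.15 m.
h = z + ψ = 1040.30 + 88.15 = 1128.45 m.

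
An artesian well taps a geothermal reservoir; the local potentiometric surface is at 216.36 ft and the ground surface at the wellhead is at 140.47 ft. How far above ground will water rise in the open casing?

Water rises to the potentiometric surface, so the rise above ground = 216.36 − 140.47 = 75.89 ft.

≈ 75.89 ft above ground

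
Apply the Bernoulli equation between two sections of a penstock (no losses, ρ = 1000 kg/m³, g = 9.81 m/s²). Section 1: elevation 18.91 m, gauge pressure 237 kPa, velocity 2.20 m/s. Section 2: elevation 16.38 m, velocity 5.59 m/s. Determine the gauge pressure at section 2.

P₂ ≈ 249 kPa

Pressure head at 1: ψ₁ = P₁/(ρg) = 237×1000 / (1000 × 9.81) = 24.16 m.
Velocity heads: v₁²/2g = 2.20²/19.62 = 0.247 m; v₂²/2g = 5.59²/19.62 = 1.593 m.
Total head H = z₁ + ψ₁ + v₁²/2g = 18.91 + 24.16 + 0.247 = 43.32 m.
ψ₂ = H − z₂ − v₂²/2g = 43.32 − 16.38 − 1.593 = 25.35 m.
P₂ = ρgψ₂ = 1000 × 9.81 × 25.35 ≈ 249 kPa.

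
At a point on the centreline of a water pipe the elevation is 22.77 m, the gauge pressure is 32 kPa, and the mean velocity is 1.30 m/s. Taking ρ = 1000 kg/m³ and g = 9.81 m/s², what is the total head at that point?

h ≈ 26.12 m

Pressure head ψ = P/(ρg) = 32×1000 / (1000 × 9.81) = 3.26 m.
Velocity head = v²/(2g) = 1.30² / (2 × 9.81) = 0.086 m.
h = z + ψ + v²/(2g) = 22.77 + 3.26 + 0.086 = 26.12 m.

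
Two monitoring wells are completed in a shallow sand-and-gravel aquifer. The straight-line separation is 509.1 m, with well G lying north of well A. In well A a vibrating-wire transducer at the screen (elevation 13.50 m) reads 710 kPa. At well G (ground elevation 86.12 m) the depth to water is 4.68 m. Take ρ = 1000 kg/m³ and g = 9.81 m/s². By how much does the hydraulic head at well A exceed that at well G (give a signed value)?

Pressure head at well A: ψ = P/(ρg) = 710×1000 / (1000 × 9.81) = 72.38 m.
Total head at well A: h = z + ψ = 13.50 + 72.38 = 85.88 m.
Total head at well G: h = 86.12 − 4.68 = 81.44 m.
Head difference: h(well A) − h(well G) = 85.88 − 81.44 = 4.44 m.

Δh ≈ 4.44 m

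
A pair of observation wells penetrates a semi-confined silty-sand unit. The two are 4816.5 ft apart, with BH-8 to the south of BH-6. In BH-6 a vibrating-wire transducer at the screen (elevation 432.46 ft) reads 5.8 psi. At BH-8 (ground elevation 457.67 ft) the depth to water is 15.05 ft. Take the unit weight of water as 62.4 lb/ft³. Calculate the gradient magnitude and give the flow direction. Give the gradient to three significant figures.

i ≈ 0.000669; groundwater flows toward the south

Pressure head at BH-6: ψ = 144·P/γ = 144 × 5.8 / 62.4 = 13.38 ft.
Total head at BH-6: h = z + ψ = 432.46 + 13.38 = 445.84 ft.
Total head at BH-8: h = 457.67 − 15.05 = 442.62 ft.
Head difference: h(BH-6) − h(BH-8) = 445.84 − 442.62 = 3.22 ft.
Hydraulic gradient: i = |Δh| / L = 3.22 / 4816.5 = 0.000669.
Flow is from higher to lower head: from BH-6 toward BH-8, i.e. toward the south.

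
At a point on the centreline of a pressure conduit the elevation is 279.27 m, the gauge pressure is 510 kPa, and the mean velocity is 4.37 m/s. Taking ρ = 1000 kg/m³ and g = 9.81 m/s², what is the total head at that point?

Pressure head ψ = P/(ρg) = 510×1000 / (1000 × 9.81) = 51.99 m.
Velocity head = v²/(2g) = 4.37² / (2 × 9.81) = 0.973 m.
h = z + ψ + v²/(2g) = 279.27 + 51.99 + 0.973 = 332.23 m.

h ≈ 332.23 m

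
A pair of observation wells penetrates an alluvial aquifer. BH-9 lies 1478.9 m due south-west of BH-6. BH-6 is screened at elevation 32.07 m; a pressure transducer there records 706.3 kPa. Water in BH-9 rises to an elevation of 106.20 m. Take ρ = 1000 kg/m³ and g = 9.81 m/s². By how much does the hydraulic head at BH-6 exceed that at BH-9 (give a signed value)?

Pressure head at BH-6: ψ = P/(ρg) = 706.3×1000 / (1000 × 9.81) = 72.00 m.
Total head at BH-6: h = z + ψ = 32.07 + 72.00 = 104.07 m.
Total head at BH-9: h = 106.20 m (water level in the piezometer is the total head).
Head difference: h(BH-6) − h(BH-9) = 104.07 − 106.20 = -2.13 m.

Δh ≈ -2.13 m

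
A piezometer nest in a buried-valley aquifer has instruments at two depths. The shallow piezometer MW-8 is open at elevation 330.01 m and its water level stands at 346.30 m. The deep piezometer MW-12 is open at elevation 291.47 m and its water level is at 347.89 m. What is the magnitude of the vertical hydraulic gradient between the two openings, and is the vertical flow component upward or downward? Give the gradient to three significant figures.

Total head at MW-8: h = 346.30 m (water level in the standpipe).
Total head at MW-12: h = 347.89 m.
Δh = h(MW-8) − h(MW-12) = 346.30 − 347.89 = -1.59 m.
Vertical separation Δz = 330.01 − 291.47 = 38.54 m.
|i_v| = |Δh| / Δz = 1.59 / 38.54 = 0.0413.
Head is higher in the deep piezometer, so vertical flow is upward (discharge condition).

|i_v| ≈ 0.0413; vertical flow is upward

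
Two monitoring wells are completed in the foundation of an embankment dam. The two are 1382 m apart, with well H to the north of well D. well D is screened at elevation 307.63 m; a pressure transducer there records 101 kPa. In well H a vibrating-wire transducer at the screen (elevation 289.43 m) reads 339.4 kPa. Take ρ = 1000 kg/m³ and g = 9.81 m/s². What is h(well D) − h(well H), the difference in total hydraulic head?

Δh ≈ -6.10 m

Pressure head at well D: ψ = P/(ρg) = 101×1000 / (1000 × 9.81) = 10.30 m.
Total head at well D: h = z + ψ = 307.63 + 10.30 = 317.93 m.
Pressure head at well H: ψ = P/(ρg) = 339.4×1000 / (1000 × 9.81) = 34.60 m.
Total head at well H: h = z + ψ = 289.43 + 34.60 = 324.03 m.
Head difference: h(well D) − h(well H) = 317.93 − 324.03 = -6.10 m.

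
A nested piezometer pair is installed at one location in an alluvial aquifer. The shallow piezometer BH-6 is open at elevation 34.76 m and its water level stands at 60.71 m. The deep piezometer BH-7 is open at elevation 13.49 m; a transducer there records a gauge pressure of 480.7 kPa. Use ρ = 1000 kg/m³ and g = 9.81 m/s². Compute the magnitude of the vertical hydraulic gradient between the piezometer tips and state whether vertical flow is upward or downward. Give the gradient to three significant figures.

Total head at BH-6: h = 60.71 m (water level in the standpipe).
Pressure head at BH-7: ψ = P/(ρg) = 480.7×1000 / (1000 × 9.81) = 49.00 m.
Total head at BH-7: h = z + ψ = 13.49 + 49.00 = 62.49 m.
Δh = h(BH-6) − h(BH-7) = 60.71 − 62.49 = -1.78 m.
Vertical separation Δz = 34.76 − 13.49 = 21.27 m.
|i_v| = |Δh| / Δz = 1.78 / 21.27 = 0.0837.
Head is higher in the deep piezometer, so vertical flow is upward (discharge condition).

|i_v| ≈ 0.0837; vertical flow is upward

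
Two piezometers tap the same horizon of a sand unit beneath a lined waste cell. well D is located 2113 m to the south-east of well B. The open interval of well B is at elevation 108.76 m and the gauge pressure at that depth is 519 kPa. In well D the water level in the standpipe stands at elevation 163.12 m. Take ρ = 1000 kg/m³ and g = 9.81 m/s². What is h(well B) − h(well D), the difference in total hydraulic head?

Pressure head at well B: ψ = P/(ρg) = 519×1000 / (1000 × 9.81) = 52.91 m.
Total head at well B: h = z + ψ = 108.76 + 52.91 = 161.67 m.
Total head at well D: h = 163.12 m (water level in the piezometer is the total head).
Head difference: h(well B) − h(well D) = 161.67 − 163.12 = -1.45 m.

Δh ≈ -1.45 m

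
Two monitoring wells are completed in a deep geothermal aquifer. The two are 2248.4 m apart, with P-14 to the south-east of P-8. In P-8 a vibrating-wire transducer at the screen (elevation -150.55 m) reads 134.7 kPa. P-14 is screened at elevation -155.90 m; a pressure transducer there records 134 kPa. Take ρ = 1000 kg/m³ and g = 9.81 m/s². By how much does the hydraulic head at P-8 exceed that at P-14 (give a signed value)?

Pressure head at P-8: ψ = P/(ρg) = 134.7×1000 / (1000 × 9.81) = 13.73 m.
Total head at P-8: h = z + ψ = -150.55 + 13.73 = -136.82 m.
Pressure head at P-14: ψ = P/(ρg) = 134×1000 / (1000 × 9.81) = 13.66 m.
Total head at P-14: h = z + ψ = -155.90 + 13.66 = -142.24 m.
Head difference: h(P-8) − h(P-14) = -136.82 − (-142.24) = 5.42 m.

Δh ≈ 5.42 m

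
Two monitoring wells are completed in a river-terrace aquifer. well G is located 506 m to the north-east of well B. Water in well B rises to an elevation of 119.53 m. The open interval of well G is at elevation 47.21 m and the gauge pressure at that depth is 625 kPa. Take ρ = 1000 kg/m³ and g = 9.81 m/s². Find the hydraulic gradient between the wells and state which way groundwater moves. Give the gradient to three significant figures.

i ≈ 0.0170; groundwater flows toward the north-east

Total head at well B: h = 119.53 m (water level in the piezometer is the total head).
Pressure head at well G: ψ = P/(ρg) = 625×1000 / (1000 × 9.81) = 63.71 m.
Total head at well G: h = z + ψ = 47.21 + 63.71 = 110.92 m.
Head difference: h(well B) − h(well G) = 119.53 − 110.92 = 8.61 m.
Hydraulic gradient: i = |Δh| / L = 8.61 / 506 = 0.0170.
Flow is from higher to lower head: from well B toward well G, i.e. toward the north-east.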